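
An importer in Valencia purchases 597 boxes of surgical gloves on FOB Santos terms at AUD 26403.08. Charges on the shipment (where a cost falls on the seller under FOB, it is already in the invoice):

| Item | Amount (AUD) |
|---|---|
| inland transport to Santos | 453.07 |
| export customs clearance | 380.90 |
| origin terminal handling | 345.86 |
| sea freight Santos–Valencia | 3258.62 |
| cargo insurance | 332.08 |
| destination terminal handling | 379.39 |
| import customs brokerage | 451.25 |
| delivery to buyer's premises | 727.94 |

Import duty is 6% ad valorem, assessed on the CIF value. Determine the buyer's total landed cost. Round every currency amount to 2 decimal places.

FOB: the seller bears costs until goods are on board at the origin port; the buyer bears freight, insurance and all costs thereafter.
Already in the invoice (seller's account under FOB): inland to port, export clearance, origin terminal — exclude.
CIF value = FOB price + freight + insurance = 26403.08 + 3258.62 + 332.08 = 29993.78
Import duty = 29993.78 × 6% = 1799.63
Buyer bears: freight 3258.62 + insurance 332.08 + destination terminal 379.39 + brokerage 451.25 + delivery 727.94 + duty 1799.63 = 6948.91
Landed cost = invoice 26403.08 + 6948.91 = 33351.99

Total landed cost: AUD 33351.99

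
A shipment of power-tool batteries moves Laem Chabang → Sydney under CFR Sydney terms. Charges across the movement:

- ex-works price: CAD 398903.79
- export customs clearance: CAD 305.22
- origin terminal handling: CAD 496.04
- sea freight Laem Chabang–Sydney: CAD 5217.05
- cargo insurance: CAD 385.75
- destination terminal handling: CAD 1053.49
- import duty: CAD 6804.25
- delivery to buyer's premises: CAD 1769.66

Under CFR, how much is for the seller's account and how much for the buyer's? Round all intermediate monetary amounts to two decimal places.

Seller: CAD 404922.10; buyer: CAD 10013.15

CFR: the seller pays costs through ocean freight to the destination port, but not insurance.
Seller's account: goods 398903.79 + export clearance 305.22 + origin terminal 496.04 + freight 5217.05 = 404922.10
Buyer's account: insurance 385.75 + destination terminal 1053.49 + duty 6804.25 + delivery 1769.66 = 10013.15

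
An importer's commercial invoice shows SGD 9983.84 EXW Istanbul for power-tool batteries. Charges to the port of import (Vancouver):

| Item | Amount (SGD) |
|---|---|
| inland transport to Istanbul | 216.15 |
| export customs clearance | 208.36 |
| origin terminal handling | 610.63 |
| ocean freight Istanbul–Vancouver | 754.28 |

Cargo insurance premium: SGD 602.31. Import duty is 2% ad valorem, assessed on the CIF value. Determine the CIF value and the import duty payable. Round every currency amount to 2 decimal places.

CIF = EXW price + pre-shipment costs + freight + insurance
CIF = 9983.84 + 216.15 + 208.36 + 610.63 + 754.28 + 602.31 = 12375.57
Import duty = 12375.57 × 2% = 247.51

CIF value: SGD 12375.57; import duty: SGD 247.51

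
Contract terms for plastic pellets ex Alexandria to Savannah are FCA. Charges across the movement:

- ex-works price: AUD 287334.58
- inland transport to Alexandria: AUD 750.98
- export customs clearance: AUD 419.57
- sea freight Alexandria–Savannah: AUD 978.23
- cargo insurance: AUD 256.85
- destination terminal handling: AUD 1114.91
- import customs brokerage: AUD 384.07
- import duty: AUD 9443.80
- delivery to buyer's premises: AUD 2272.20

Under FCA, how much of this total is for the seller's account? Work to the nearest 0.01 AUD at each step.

FCA: the seller delivers export-cleared goods to the carrier; the buyer bears costs from that point.
Seller's account: goods 287334.58 + inland to port 750.98 + export clearance 419.57 = 288505.13
Buyer's account: freight 978.23 + insurance 256.85 + destination terminal 1114.91 + brokerage 384.07 + duty 9443.80 + delivery 2272.20 = 14450.06

Seller's account: AUD 288505.13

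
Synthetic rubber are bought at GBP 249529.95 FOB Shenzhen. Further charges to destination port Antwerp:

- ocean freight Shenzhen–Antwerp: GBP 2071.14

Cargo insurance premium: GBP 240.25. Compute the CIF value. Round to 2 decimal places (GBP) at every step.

CIF value: GBP 251841.34

CIF = FOB price + freight + insurance
CIF = 249529.95 + 2071.14 + 240.25 = 251841.34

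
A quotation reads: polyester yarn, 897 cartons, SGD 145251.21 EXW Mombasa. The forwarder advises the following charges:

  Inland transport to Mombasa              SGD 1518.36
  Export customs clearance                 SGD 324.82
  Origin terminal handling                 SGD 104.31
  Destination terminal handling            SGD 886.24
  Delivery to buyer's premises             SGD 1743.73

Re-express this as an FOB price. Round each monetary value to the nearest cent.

Not relevant to the conversion: destination terminal, delivery — on the buyer under both terms; not part of either seller's price.
From EXW to FOB, the seller additionally bears: inland to port, export clearance, origin terminal.
FOB price = 145251.21 + 1518.36 + 324.82 + 104.31 = 147198.70

FOB price: SGD 147198.70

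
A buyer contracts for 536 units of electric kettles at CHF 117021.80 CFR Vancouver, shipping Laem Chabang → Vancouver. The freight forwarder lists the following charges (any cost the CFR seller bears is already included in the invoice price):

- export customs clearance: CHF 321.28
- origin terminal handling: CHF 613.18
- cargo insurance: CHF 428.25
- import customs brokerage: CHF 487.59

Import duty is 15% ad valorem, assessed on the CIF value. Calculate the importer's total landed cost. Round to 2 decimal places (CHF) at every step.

CFR: the seller pays costs through ocean freight to the destination port, but not insurance.
Already in the invoice (seller's account under CFR): export clearance, origin terminal — exclude.
CIF value = CFR price + insurance = 117021.80 + 428.25 = 117450.05
Import duty = 117450.05 × 15% = 17617.51
Buyer bears: insurance 428.25 + brokerage 487.59 + duty 17617.51 = 18533.35
Landed cost = invoice 117021.80 + 18533.35 = 135555.15

Total landed cost: CHF 135555.15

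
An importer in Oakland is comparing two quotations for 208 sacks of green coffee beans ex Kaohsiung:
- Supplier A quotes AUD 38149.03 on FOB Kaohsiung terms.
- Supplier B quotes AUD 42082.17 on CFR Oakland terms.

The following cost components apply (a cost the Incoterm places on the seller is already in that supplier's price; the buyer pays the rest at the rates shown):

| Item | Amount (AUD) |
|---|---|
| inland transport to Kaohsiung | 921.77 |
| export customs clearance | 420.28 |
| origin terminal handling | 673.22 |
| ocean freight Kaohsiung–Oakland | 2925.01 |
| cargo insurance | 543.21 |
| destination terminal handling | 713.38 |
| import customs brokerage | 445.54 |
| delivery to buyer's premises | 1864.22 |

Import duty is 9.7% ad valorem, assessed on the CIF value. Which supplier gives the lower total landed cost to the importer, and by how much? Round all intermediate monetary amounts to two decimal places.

Supplier A (FOB):
CIF value = FOB price + freight + insurance = 38149.03 + 2925.01 + 543.21 = 41617.25
Import duty = 41617.25 × 9.7% = 4036.87
Buyer bears (A): 2925.01 + 543.21 + 713.38 + 445.54 + 1864.22 = 6491.36
Landed cost (A) = invoice 38149.03 + 6491.36 + duty 4036.87 = 48677.26
Supplier B (CFR):
CIF value = CFR price + insurance = 42082.17 + 543.21 = 42625.38
Import duty = 42625.38 × 9.7% = 4134.66
Buyer bears (B): 543.21 + 713.38 + 445.54 + 1864.22 = 3566.35
Landed cost (B) = invoice 42082.17 + 3566.35 + duty 4134.66 = 49783.18
Difference = |48677.26 − 49783.18| = 1105.92

Supplier A is cheaper by AUD 1105.92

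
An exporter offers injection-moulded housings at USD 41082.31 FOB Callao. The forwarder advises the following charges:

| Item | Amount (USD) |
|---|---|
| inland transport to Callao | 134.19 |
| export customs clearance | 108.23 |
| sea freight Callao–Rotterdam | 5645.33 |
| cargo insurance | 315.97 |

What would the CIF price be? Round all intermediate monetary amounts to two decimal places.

Not relevant to the conversion: inland to port, export clearance — on the seller under both FOB and CIF; already in the FOB price and stays in the CIF price.
From FOB to CIF, the seller additionally bears: freight, insurance.
CIF price = 41082.31 + 5645.33 + 315.97 = 47043.61

CIF price: USD 47043.61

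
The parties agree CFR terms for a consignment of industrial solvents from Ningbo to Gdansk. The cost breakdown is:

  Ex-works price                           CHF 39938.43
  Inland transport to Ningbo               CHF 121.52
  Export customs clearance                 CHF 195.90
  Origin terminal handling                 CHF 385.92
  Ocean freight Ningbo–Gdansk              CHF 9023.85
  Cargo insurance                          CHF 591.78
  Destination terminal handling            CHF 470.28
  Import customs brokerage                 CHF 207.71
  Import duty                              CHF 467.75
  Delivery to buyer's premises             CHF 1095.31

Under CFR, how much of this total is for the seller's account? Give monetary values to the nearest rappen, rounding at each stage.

CFR: the seller pays costs through ocean freight to the destination port, but not insurance.
Seller's account: goods 39938.43 + inland to port 121.52 + export clearance 195.90 + origin terminal 385.92 + freight 9023.85 = 49665.62
Buyer's account: insurance 591.78 + destination terminal 470.28 + brokerage 207.71 + duty 467.75 + delivery 1095.31 = 2832.83

Seller's account: CHF 49665.62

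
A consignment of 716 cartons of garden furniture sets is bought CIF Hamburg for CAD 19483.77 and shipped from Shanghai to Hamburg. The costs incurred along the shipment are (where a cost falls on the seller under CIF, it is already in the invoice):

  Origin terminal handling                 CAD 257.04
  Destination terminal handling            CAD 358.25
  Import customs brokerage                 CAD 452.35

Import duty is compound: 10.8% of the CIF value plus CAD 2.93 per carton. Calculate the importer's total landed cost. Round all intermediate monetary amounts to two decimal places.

CIF: the seller pays costs through ocean freight and marine insurance to the destination port.
Already in the invoice (seller's account under CIF): origin terminal — exclude.
The CIF price already equals the CIF value: 19483.77
Ad valorem component: 19483.77 × 10.8% = 2104.25
Specific component: 716 × 2.93 = 2097.88
Import duty = 2104.25 + 2097.88 = 4202.13
Buyer bears: destination terminal 358.25 + brokerage 452.35 + duty 4202.13 = 5012.73
Landed cost = invoice 19483.77 + 5012.73 = 24496.50

Total landed cost: CAD 24496.50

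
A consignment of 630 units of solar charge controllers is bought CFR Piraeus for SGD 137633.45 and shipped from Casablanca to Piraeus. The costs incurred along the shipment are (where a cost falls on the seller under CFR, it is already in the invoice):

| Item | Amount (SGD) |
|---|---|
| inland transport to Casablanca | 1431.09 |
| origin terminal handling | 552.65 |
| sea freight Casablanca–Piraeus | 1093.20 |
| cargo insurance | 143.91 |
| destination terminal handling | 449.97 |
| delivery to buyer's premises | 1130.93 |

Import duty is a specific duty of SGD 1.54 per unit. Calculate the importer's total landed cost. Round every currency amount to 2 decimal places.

Total landed cost: SGD 140328.46

CFR: the seller pays costs through ocean freight to the destination port, but not insurance.
Already in the invoice (seller's account under CFR): inland to port, origin terminal, freight — exclude.
CIF value = CFR price + insurance = 137633.45 + 143.91 = 137777.36
Import duty = 630 × 1.54 = 970.20
Buyer bears: insurance 143.91 + destination terminal 449.97 + delivery 1130.93 + duty 970.20 = 2695.01
Landed cost = invoice 137633.45 + 2695.01 = 140328.46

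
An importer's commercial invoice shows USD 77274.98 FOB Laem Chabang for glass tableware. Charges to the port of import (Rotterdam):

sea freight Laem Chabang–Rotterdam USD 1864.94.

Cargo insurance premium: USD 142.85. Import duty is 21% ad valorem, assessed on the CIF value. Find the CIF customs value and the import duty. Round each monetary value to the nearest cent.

CIF value: USD 79282.77; import duty: USD 16649.38

CIF = FOB price + freight + insurance
CIF = 77274.98 + 1864.94 + 142.85 = 79282.77
Import duty = 79282.77 × 21% = 16649.38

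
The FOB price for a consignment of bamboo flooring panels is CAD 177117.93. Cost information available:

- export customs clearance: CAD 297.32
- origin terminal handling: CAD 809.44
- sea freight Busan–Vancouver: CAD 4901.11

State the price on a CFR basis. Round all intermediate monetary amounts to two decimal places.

Not relevant to the conversion: origin terminal, export clearance — on the seller under both FOB and CFR; already in the FOB price and stays in the CFR price.
From FOB to CFR, the seller additionally bears: freight.
CFR price = 177117.93 + 4901.11 = 182019.04

CFR price: CAD 182019.04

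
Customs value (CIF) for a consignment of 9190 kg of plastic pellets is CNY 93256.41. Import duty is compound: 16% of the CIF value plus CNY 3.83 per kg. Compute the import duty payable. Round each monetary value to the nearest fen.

Ad valorem component: 93256.41 × 16% = 14921.03
Specific component: 9190 × 3.83 = 35197.70
Import duty = 14921.03 + 35197.70 = 50118.73

Import duty: CNY 50118.73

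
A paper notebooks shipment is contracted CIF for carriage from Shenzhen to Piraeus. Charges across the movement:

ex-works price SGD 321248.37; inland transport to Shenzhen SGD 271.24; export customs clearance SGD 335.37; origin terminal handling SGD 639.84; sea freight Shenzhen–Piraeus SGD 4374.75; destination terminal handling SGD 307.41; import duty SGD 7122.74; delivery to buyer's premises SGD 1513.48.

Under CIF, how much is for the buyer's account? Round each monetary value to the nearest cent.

Buyer's account: SGD 8943.63

CIF: the seller pays costs through ocean freight and marine insurance to the destination port.
Seller's account: goods 321248.37 + inland to port 271.24 + export clearance 335.37 + origin terminal 639.84 + freight 4374.75 = 326869.57
Buyer's account: destination terminal 307.41 + duty 7122.74 + delivery 1513.48 = 8943.63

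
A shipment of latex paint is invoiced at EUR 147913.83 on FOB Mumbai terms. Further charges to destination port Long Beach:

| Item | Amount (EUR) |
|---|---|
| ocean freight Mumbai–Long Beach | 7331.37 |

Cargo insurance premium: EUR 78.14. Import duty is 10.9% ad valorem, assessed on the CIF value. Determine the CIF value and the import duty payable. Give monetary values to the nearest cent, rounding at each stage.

CIF = FOB price + freight + insurance
CIF = 147913.83 + 7331.37 + 78.14 = 155323.34
Import duty = 155323.34 × 10.9% = 16930.24

CIF value: EUR 155323.34; import duty: EUR 16930.24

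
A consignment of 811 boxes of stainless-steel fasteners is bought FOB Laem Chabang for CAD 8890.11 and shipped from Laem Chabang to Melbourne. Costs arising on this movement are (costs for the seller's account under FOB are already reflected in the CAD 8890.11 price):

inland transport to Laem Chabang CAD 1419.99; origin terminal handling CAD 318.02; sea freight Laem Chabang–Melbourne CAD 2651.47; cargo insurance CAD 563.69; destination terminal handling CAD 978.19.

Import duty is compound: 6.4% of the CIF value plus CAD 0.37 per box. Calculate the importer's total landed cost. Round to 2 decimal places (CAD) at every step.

Total landed cost: CAD 14158.27

FOB: the seller bears costs until goods are on board at the origin port; the buyer bears freight, insurance and all costs thereafter.
Already in the invoice (seller's account under FOB): inland to port, origin terminal — exclude.
CIF value = FOB price + freight + insurance = 8890.11 + 2651.47 + 563.69 = 12105.27
Ad valorem component: 12105.27 × 6.4% = 774.74
Specific component: 811 × 0.37 = 300.07
Import duty = 774.74 + 300.07 = 1074.81
Buyer bears: freight 2651.47 + insurance 563.69 + destination terminal 978.19 + duty 1074.81 = 5268.16
Landed cost = invoice 8890.11 + 5268.16 = 14158.27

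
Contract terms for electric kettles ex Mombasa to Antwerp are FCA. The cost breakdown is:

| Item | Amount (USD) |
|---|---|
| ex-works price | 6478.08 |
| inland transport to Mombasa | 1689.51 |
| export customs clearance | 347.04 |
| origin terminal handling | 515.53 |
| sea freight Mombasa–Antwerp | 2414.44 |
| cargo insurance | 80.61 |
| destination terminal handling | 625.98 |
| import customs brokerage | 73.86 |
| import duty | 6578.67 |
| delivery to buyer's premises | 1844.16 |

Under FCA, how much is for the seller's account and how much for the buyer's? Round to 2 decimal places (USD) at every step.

FCA: the seller delivers export-cleared goods to the carrier; the buyer bears costs from that point.
Seller's account: goods 6478.08 + inland to port 1689.51 + export clearance 347.04 = 8514.63
Buyer's account: origin terminal 515.53 + freight 2414.44 + insurance 80.61 + destination terminal 625.98 + brokerage 73.86 + duty 6578.67 + delivery 1844.16 = 12133.25

Seller: USD 8514.63; buyer: USD 12133.25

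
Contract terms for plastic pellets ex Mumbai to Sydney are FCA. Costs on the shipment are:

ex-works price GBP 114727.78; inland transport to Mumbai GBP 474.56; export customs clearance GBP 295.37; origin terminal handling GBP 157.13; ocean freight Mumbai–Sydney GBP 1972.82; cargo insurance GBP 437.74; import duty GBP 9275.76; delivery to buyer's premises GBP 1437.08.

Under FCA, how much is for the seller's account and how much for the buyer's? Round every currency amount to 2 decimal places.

Seller: GBP 115497.71; buyer: GBP 13280.53

FCA: the seller delivers export-cleared goods to the carrier; the buyer bears costs from that point.
Seller's account: goods 114727.78 + inland to port 474.56 + export clearance 295.37 = 115497.71
Buyer's account: origin terminal 157.13 + freight 1972.82 + insurance 437.74 + duty 9275.76 + delivery 1437.08 = 13280.53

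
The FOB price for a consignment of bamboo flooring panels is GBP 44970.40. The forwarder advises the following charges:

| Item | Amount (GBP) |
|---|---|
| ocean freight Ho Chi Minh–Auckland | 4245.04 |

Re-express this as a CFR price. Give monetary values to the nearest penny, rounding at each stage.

From FOB to CFR, the seller additionally bears: freight.
CFR price = 44970.40 + 4245.04 = 49215.44

CFR price: GBP 49215.44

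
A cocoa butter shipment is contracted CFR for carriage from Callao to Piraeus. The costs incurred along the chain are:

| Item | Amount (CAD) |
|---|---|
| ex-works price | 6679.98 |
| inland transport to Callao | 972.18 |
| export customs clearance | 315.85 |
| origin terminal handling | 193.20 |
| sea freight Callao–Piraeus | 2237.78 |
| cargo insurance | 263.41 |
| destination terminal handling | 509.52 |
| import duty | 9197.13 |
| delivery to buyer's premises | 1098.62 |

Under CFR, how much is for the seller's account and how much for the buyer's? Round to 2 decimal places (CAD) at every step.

Seller: CAD 10398.99; buyer: CAD 11068.68

CFR: the seller pays costs through ocean freight to the destination port, but not insurance.
Seller's account: goods 6679.98 + inland to port 972.18 + export clearance 315.85 + origin terminal 193.20 + freight 2237.78 = 10398.99
Buyer's account: insurance 263.41 + destination terminal 509.52 + duty 9197.13 + delivery 1098.62 = 11068.68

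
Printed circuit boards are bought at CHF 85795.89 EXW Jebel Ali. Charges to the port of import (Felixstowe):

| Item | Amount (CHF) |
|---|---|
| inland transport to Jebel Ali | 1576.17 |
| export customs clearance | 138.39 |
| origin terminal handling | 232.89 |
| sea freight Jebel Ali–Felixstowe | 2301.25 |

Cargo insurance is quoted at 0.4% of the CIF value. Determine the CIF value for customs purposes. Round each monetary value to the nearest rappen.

Let C be the CIF value. C = EXW price + pre-shipment costs + freight + 0.4% × C
C − 0.4% × C = 85795.89 + 1576.17 + 138.39 + 232.89 + 2301.25
0.996 × C = 90044.59
C = 90044.59 / 0.996 = 90406.21
Insurance premium = 0.4% × 90406.21 = 361.62

CIF value: CHF 90406.21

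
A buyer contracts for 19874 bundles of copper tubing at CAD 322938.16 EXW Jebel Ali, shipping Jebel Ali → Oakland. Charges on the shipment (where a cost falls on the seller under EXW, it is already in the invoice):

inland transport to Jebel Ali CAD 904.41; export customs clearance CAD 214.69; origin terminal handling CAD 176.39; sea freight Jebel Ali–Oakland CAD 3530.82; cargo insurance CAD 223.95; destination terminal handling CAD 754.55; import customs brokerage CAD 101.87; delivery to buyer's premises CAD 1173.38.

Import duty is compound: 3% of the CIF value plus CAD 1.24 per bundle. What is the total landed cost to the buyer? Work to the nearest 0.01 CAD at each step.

Total landed cost: CAD 364501.63

EXW: the seller makes goods available at their premises; the buyer bears all onward costs.
CIF value = EXW price + inland to port + export clearance + origin terminal + freight + insurance = 322938.16 + 904.41 + 214.69 + 176.39 + 3530.82 + 223.95 = 327988.42
Ad valorem component: 327988.42 × 3% = 9839.65
Specific component: 19874 × 1.24 = 24643.76
Import duty = 9839.65 + 24643.76 = 34483.41
Buyer bears: inland to port 904.41 + export clearance 214.69 + origin terminal 176.39 + freight 3530.82 + insurance 223.95 + destination terminal 754.55 + brokerage 101.87 + delivery 1173.38 + duty 34483.41 = 41563.47
Landed cost = invoice 322938.16 + 41563.47 = 364501.63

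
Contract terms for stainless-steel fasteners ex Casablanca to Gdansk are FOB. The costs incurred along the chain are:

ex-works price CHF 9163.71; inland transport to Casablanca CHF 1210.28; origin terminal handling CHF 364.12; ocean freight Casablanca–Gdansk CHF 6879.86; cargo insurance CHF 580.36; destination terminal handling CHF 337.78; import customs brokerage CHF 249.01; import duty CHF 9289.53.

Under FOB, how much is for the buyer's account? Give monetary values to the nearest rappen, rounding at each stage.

Buyer's account: CHF 17336.54

FOB: the seller bears costs until goods are on board at the origin port; the buyer bears freight, insurance and all costs thereafter.
Seller's account: goods 9163.71 + inland to port 1210.28 + origin terminal 364.12 = 10738.11
Buyer's account: freight 6879.86 + insurance 580.36 + destination terminal 337.78 + brokerage 249.01 + duty 9289.53 = 17336.54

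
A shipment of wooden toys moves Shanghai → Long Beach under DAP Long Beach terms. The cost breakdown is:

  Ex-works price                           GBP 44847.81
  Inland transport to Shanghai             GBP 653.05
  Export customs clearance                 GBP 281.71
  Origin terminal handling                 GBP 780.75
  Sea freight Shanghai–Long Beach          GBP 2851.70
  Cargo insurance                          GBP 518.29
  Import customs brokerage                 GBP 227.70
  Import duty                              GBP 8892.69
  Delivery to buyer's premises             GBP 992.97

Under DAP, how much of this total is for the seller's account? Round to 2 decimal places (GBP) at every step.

DAP: the seller bears all costs to the named destination except import duty and clearance.
Seller's account: goods 44847.81 + inland to port 653.05 + export clearance 281.71 + origin terminal 780.75 + freight 2851.70 + insurance 518.29 + delivery 992.97 = 50926.28
Buyer's account: brokerage 227.70 + duty 8892.69 = 9120.39

Seller's account: GBP 50926.28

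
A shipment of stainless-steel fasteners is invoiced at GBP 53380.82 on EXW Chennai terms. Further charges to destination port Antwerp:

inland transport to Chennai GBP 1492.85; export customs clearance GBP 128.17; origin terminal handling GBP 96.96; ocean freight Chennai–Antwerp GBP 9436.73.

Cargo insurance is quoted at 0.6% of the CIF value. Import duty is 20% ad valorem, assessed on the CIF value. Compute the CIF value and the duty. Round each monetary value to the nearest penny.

CIF value: GBP 64925.08; import duty: GBP 12985.02

Let C be the CIF value. C = EXW price + pre-shipment costs + freight + 0.6% × C
C − 0.6% × C = 53380.82 + 1492.85 + 128.17 + 96.96 + 9436.73
0.994 × C = 64535.53
C = 64535.53 / 0.994 = 64925.08
Insurance premium = 0.6% × 64925.08 = 389.55
Import duty = 64925.08 × 20% = 12985.02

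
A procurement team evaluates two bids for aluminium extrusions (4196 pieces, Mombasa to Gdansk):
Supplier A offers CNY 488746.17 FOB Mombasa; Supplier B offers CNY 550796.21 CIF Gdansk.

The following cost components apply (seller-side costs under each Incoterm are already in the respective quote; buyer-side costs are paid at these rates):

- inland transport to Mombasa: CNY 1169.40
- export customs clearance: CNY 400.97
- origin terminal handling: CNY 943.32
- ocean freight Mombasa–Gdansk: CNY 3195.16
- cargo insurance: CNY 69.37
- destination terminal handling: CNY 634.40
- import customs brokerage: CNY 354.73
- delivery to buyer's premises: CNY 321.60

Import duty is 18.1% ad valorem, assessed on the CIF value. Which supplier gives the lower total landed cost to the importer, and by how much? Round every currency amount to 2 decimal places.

Supplier A (FOB):
CIF value = FOB price + freight + insurance = 488746.17 + 3195.16 + 69.37 = 492010.70
Import duty = 492010.70 × 18.1% = 89053.94
Buyer bears (A): 3195.16 + 69.37 + 634.40 + 354.73 + 321.60 = 4575.26
Landed cost (A) = invoice 488746.17 + 4575.26 + duty 89053.94 = 582375.37
Supplier B (CIF):
The CIF price already equals the CIF value: 550796.21
Import duty = 550796.21 × 18.1% = 99694.11
Buyer bears (B): 634.40 + 354.73 + 321.60 = 1310.73
Landed cost (B) = invoice 550796.21 + 1310.73 + duty 99694.11 = 651801.05
Difference = |582375.37 − 651801.05| = 69425.68

Supplier A is cheaper by CNY 69425.68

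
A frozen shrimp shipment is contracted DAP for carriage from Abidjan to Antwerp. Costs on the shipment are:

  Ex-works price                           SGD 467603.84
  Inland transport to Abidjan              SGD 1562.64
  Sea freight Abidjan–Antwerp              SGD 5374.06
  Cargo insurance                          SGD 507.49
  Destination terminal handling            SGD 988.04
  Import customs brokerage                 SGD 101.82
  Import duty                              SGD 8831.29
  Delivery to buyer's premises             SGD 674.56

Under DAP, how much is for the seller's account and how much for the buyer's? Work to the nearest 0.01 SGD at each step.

Seller: SGD 476710.63; buyer: SGD 8933.11

DAP: the seller bears all costs to the named destination except import duty and clearance.
Seller's account: goods 467603.84 + inland to port 1562.64 + freight 5374.06 + insurance 507.49 + destination terminal 988.04 + delivery 674.56 = 476710.63
Buyer's account: brokerage 101.82 + duty 8831.29 = 8933.11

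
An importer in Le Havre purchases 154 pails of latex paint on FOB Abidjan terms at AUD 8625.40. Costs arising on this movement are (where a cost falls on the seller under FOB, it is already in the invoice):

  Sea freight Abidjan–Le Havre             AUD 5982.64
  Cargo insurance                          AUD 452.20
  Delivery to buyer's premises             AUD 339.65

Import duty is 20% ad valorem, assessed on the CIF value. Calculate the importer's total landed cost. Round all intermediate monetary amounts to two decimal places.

Total landed cost: AUD 18411.94

FOB: the seller bears costs until goods are on board at the origin port; the buyer bears freight, insurance and all costs thereafter.
CIF value = FOB price + freight + insurance = 8625.40 + 5982.64 + 452.20 = 15060.24
Import duty = 15060.24 × 20% = 3012.05
Buyer bears: freight 5982.64 + insurance 452.20 + delivery 339.65 + duty 3012.05 = 9786.54
Landed cost = invoice 8625.40 + 9786.54 = 18411.94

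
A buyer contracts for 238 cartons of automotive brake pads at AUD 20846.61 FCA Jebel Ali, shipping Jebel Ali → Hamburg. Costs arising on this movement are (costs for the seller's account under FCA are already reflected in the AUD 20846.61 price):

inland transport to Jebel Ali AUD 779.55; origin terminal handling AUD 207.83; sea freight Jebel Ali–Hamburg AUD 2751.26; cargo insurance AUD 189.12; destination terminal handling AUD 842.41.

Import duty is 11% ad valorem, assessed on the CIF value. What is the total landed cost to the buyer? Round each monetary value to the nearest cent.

FCA: the seller delivers export-cleared goods to the carrier; the buyer bears costs from that point.
Already in the invoice (seller's account under FCA): inland to port — exclude.
CIF value = FCA price + origin terminal + freight + insurance = 20846.61 + 207.83 + 2751.26 + 189.12 = 23994.82
Import duty = 23994.82 × 11% = 2639.43
Buyer bears: origin terminal 207.83 + freight 2751.26 + insurance 189.12 + destination terminal 842.41 + duty 2639.43 = 6630.05
Landed cost = invoice 20846.61 + 6630.05 = 27476.66

Total landed cost: AUD 27476.66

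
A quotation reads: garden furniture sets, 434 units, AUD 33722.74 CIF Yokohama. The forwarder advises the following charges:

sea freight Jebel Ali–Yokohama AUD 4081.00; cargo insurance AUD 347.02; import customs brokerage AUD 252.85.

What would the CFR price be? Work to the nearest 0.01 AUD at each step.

CFR price: AUD 33375.72

Not relevant to the conversion: freight — on the seller under both CIF and CFR; already in the CIF price and stays in the CFR price. brokerage — on the buyer under both terms; not part of either seller's price.
From CIF to CFR, the seller no longer bears: insurance.
CFR price = 33722.74 − 347.02 = 33375.72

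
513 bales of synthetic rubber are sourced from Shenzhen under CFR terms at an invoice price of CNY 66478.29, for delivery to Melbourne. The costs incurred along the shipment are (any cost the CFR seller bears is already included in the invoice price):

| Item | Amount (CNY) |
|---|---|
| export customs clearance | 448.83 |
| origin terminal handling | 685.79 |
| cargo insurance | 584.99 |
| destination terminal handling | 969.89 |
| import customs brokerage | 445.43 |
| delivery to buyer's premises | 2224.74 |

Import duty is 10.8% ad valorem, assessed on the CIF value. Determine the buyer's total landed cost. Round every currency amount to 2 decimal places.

CFR: the seller pays costs through ocean freight to the destination port, but not insurance.
Already in the invoice (seller's account under CFR): export clearance, origin terminal — exclude.
CIF value = CFR price + insurance = 66478.29 + 584.99 = 67063.28
Import duty = 67063.28 × 10.8% = 7242.83
Buyer bears: insurance 584.99 + destination terminal 969.89 + brokerage 445.43 + delivery 2224.74 + duty 7242.83 = 11467.88
Landed cost = invoice 66478.29 + 11467.88 = 77946.17

Total landed cost: CNY 77946.17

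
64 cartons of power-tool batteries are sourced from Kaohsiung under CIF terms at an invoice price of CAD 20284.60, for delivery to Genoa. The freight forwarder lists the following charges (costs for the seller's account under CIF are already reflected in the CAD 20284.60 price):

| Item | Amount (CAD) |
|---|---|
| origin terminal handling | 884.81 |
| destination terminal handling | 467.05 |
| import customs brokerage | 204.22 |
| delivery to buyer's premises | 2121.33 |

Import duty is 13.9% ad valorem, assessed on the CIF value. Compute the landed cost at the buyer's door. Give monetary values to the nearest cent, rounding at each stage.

CIF: the seller pays costs through ocean freight and marine insurance to the destination port.
Already in the invoice (seller's account under CIF): origin terminal — exclude.
The CIF price already equals the CIF value: 20284.60
Import duty = 20284.60 × 13.9% = 2819.56
Buyer bears: destination terminal 467.05 + brokerage 204.22 + delivery 2121.33 + duty 2819.56 = 5612.16
Landed cost = invoice 20284.60 + 5612.16 = 25896.76

Total landed cost: CAD 25896.76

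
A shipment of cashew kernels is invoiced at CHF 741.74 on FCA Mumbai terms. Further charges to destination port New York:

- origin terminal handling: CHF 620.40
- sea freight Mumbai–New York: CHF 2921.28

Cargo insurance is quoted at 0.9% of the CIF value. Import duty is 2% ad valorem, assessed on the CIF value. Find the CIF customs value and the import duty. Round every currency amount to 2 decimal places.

CIF value: CHF 4322.32; import duty: CHF 86.45

Let C be the CIF value. C = FCA price + pre-shipment costs + freight + 0.9% × C
C − 0.9% × C = 741.74 + 620.40 + 2921.28
0.991 × C = 4283.42
C = 4283.42 / 0.991 = 4322.32
Insurance premium = 0.9% × 4322.32 = 38.90
Import duty = 4322.32 × 2% = 86.45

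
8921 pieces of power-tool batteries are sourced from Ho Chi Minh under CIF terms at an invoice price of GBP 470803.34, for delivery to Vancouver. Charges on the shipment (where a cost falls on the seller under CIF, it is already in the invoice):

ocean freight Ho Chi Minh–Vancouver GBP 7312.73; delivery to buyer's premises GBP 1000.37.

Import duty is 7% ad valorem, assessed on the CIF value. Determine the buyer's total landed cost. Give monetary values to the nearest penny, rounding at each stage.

Total landed cost: GBP 504759.94

CIF: the seller pays costs through ocean freight and marine insurance to the destination port.
Already in the invoice (seller's account under CIF): freight — exclude.
The CIF price already equals the CIF value: 470803.34
Import duty = 470803.34 × 7% = 32956.23
Buyer bears: delivery 1000.37 + duty 32956.23 = 33956.60
Landed cost = invoice 470803.34 + 33956.60 = 504759.94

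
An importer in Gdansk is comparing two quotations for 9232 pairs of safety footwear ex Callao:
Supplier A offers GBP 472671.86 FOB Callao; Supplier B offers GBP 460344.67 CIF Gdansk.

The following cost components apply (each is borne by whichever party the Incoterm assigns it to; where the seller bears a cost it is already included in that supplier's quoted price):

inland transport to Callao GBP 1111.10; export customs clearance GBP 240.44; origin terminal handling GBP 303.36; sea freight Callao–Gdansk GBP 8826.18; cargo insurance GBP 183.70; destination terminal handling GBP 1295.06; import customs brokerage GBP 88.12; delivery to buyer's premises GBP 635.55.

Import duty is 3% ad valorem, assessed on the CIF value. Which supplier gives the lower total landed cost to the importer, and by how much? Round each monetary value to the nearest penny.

Supplier A (FOB):
CIF value = FOB price + freight + insurance = 472671.86 + 8826.18 + 183.70 = 481681.74
Import duty = 481681.74 × 3% = 14450.45
Buyer bears (A): 8826.18 + 183.70 + 1295.06 + 88.12 + 635.55 = 11028.61
Landed cost (A) = invoice 472671.86 + 11028.61 + duty 14450.45 = 498150.92
Supplier B (CIF):
The CIF price already equals the CIF value: 460344.67
Import duty = 460344.67 × 3% = 13810.34
Buyer bears (B): 1295.06 + 88.12 + 635.55 = 2018.73
Landed cost (B) = invoice 460344.67 + 2018.73 + duty 13810.34 = 476173.74
Difference = |498150.92 − 476173.74| = 21977.18

Supplier B is cheaper by GBP 21977.18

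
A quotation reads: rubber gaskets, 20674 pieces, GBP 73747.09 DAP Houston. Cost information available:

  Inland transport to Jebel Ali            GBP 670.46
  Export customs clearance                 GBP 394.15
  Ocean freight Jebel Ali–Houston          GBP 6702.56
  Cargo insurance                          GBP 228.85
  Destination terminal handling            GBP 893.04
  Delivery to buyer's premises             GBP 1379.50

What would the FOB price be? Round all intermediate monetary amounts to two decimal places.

Not relevant to the conversion: export clearance, inland to port — on the seller under both DAP and FOB; already in the DAP price and stays in the FOB price.
From DAP to FOB, the seller no longer bears: freight, insurance, destination terminal, delivery.
FOB price = 73747.09 − 6702.56 − 228.85 − 893.04 − 1379.50 = 64543.14

FOB price: GBP 64543.14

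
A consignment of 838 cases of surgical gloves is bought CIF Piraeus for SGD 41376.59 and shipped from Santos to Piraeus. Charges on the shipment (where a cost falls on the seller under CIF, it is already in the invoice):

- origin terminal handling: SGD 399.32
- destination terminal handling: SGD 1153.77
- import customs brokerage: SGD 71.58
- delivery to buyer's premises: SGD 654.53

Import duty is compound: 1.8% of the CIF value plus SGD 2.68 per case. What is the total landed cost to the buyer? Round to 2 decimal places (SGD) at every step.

CIF: the seller pays costs through ocean freight and marine insurance to the destination port.
Already in the invoice (seller's account under CIF): origin terminal — exclude.
The CIF price already equals the CIF value: 41376.59
Ad valorem component: 41376.59 × 1.8% = 744.78
Specific component: 838 × 2.68 = 2245.84
Import duty = 744.78 + 2245.84 = 2990.62
Buyer bears: destination terminal 1153.77 + brokerage 71.58 + delivery 654.53 + duty 2990.62 = 4870.50
Landed cost = invoice 41376.59 + 4870.50 = 46247.09

Total landed cost: SGD 46247.09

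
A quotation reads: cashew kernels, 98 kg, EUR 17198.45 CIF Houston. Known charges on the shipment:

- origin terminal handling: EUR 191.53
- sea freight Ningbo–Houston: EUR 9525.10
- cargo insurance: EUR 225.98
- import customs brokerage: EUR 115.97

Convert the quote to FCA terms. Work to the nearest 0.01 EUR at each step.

Not relevant to the conversion: brokerage — on the buyer under both terms; not part of either seller's price.
From CIF to FCA, the seller no longer bears: origin terminal, freight, insurance.
FCA price = 17198.45 − 191.53 − 9525.10 − 225.98 = 7255.84

FCA price: EUR 7255.84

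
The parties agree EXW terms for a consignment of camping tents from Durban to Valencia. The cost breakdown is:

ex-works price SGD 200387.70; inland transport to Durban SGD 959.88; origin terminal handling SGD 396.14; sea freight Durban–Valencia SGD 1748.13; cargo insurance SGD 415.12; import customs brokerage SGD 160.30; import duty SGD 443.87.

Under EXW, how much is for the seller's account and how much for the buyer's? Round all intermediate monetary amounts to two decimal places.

EXW: the seller makes goods available at their premises; the buyer bears all onward costs.
Seller's account: goods 200387.70 = 200387.70
Buyer's account: inland to port 959.88 + origin terminal 396.14 + freight 1748.13 + insurance 415.12 + brokerage 160.30 + duty 443.87 = 4123.44

Seller: SGD 200387.70; buyer: SGD 4123.44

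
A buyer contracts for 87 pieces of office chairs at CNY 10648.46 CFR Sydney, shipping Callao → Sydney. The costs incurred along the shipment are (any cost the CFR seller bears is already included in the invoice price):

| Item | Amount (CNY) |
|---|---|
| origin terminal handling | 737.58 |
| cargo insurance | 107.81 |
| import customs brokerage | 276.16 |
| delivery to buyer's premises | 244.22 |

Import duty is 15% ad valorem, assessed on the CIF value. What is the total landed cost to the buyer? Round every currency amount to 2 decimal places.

CFR: the seller pays costs through ocean freight to the destination port, but not insurance.
Already in the invoice (seller's account under CFR): origin terminal — exclude.
CIF value = CFR price + insurance = 10648.46 + 107.81 = 10756.27
Import duty = 10756.27 × 15% = 1613.44
Buyer bears: insurance 107.81 + brokerage 276.16 + delivery 244.22 + duty 1613.44 = 2241.63
Landed cost = invoice 10648.46 + 2241.63 = 12890.09

Total landed cost: CNY 12890.09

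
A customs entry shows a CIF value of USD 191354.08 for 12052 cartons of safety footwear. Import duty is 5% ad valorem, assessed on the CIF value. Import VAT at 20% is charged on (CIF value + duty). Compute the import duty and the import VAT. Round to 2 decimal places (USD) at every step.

Import duty: USD 9567.70; import VAT: USD 40184.36

Import duty = 191354.08 × 5% = 9567.70
VAT base = CIF + duty = 191354.08 + 9567.70 = 200921.78
Import VAT = 200921.78 × 20% = 40184.36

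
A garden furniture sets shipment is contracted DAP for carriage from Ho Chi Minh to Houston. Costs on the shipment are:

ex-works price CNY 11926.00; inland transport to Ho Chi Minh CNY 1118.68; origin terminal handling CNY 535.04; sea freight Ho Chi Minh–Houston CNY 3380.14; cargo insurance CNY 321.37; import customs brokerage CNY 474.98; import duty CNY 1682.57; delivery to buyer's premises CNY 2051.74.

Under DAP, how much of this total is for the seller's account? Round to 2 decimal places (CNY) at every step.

Seller's account: CNY 19332.97

DAP: the seller bears all costs to the named destination except import duty and clearance.
Seller's account: goods 11926.00 + inland to port 1118.68 + origin terminal 535.04 + freight 3380.14 + insurance 321.37 + delivery 2051.74 = 19332.97
Buyer's account: brokerage 474.98 + duty 1682.57 = 2157.55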